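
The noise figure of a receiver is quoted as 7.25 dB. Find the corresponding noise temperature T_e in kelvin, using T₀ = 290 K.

F = 10^(7.25/10) = 5.30884
T_e = (F − 1)·T₀ = (5.30884 − 1) × 290 = 1250 K

1250 K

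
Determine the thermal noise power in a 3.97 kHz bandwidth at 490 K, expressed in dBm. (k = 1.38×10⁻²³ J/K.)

P_n = kTB = 1.38×10⁻²³ × 490 × 3.97×10³ = 2.68×10⁻¹⁷ W
In dBm: 10 log₁₀(2.68×10⁻¹⁷ / 10⁻³) = −135.7 dBm

−135.7 dBm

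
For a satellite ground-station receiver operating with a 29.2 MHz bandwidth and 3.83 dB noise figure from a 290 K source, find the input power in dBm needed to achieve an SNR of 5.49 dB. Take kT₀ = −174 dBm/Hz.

Sensitivity = −174 + 10 log₁₀(B) + NF + SNR_min
= −174 + 74.65 + 3.83 + 5.49
= −90.03 dBm → −90.0 dBm

−90.0 dBm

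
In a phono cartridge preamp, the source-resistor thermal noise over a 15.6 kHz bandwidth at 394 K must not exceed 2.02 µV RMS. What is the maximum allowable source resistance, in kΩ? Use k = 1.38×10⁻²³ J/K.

Johnson–Nyquist: V_n = √(4kTRB) ⇒ R = V_n² / (4kTB)
4kTB = 4 × 1.38×10⁻²³ × 394 × 1.56×10⁴ = 3.39×10⁻¹⁶
R = (2.02×10⁻⁶)² / 3.39×10⁻¹⁶ = 1.20×10⁴ Ω = 12.0 kΩ

12.0 kΩ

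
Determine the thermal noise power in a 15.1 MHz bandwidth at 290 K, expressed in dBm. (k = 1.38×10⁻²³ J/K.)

−102.2 dBm

P_n = kTB = 1.38×10⁻²³ × 290 × 1.51×10⁷ = 6.04×10⁻¹⁴ W
In dBm: 10 log₁₀(6.04×10⁻¹⁴ / 10⁻³) = −102.2 dBm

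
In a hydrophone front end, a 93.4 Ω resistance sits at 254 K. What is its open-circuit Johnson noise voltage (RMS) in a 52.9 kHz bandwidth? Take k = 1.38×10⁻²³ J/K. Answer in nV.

263 nV

V_n = √(4kTRB)
4kTRB = 4 × 1.38×10⁻²³ × 254 × 9.34×10¹ × 5.29×10⁴ = 6.93×10⁻¹⁴ V²
V_n = √(6.93×10⁻¹⁴) = 2.63×10⁻⁷ V = 263 nV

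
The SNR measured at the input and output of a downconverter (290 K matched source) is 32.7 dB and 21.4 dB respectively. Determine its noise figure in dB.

NF (dB) = SNR_in(dB) − SNR_out(dB) when the source is at T₀
NF = 32.7 − 21.4 = 11.3 dB

11.3 dB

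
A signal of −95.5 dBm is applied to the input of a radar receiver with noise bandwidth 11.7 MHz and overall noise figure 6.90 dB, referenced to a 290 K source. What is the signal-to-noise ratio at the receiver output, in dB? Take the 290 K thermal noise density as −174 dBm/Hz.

Noise floor: N = −174 + 10 log₁₀(B) + NF
10 log₁₀(1.17×10⁷) = 70.68 dB
N = −174 + 70.68 + 6.90 = −96.42 dBm
SNR = P_sig − N = −95.5 − (−96.42) = 0.92 dB → 0.9 dB

0.9 dB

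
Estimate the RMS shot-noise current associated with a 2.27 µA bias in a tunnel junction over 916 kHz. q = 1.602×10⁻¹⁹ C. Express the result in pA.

816 pA

I_n = √(2qI·B)
2qI·B = 2 × 1.602×10⁻¹⁹ × 2.27×10⁻⁶ × 9.16×10⁵ = 6.66×10⁻¹⁹ A²
I_n = √(6.66×10⁻¹⁹) = 8.16×10⁻¹⁰ A = 816 pA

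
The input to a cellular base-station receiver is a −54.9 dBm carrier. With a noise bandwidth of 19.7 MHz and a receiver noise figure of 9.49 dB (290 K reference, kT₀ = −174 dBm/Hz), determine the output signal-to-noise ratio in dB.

Noise floor: N = −174 + 10 log₁₀(B) + NF
10 log₁₀(1.97×10⁷) = 72.94 dB
N = −174 + 72.94 + 9.49 = −91.57 dBm
SNR = P_sig − N = −54.9 − (−91.57) = 36.67 dB → 36.7 dB

36.7 dB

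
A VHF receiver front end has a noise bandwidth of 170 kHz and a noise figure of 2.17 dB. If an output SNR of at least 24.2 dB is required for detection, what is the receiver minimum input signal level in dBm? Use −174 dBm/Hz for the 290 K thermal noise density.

Sensitivity = −174 + 10 log₁₀(B) + NF + SNR_min
= −174 + 52.3 + 2.17 + 24.2
= −95.33 dBm → −95.3 dBm

−95.3 dBm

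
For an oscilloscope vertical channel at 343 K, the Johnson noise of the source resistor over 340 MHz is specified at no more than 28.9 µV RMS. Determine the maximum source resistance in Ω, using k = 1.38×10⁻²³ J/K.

Johnson–Nyquist: V_n = √(4kTRB) ⇒ R = V_n² / (4kTB)
4kTB = 4 × 1.38×10⁻²³ × 343 × 3.40×10⁸ = 6.44×10⁻¹²
R = (2.89×10⁻⁵)² / 6.44×10⁻¹² = 1.30×10² Ω = 130 Ω

130 Ω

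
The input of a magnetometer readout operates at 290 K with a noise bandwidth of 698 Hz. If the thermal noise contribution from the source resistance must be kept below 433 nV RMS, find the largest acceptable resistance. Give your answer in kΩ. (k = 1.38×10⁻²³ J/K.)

16.8 kΩ

Johnson–Nyquist: V_n = √(4kTRB) ⇒ R = V_n² / (4kTB)
4kTB = 4 × 1.38×10⁻²³ × 290 × 6.98×10² = 1.12×10⁻¹⁷
R = (4.33×10⁻⁷)² / 1.12×10⁻¹⁷ = 1.68×10⁴ Ω = 16.8 kΩ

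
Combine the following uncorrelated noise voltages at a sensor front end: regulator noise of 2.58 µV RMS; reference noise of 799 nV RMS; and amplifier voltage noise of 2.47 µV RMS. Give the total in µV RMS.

Uncorrelated sources add in power (mean-square): V_tot = √(ΣV_i²)
V_tot = √[(2.58×10⁻⁶)² + (7.99×10⁻⁷)² + (2.47×10⁻⁶)²] = 3.66×10⁻⁶ V = 3.66 µV

3.66 µV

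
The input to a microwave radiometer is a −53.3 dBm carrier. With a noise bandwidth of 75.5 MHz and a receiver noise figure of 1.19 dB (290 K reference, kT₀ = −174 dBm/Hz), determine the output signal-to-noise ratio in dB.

Noise floor: N = −174 + 10 log₁₀(B) + NF
10 log₁₀(7.55×10⁷) = 78.78 dB
N = −174 + 78.78 + 1.19 = −94.03 dBm
SNR = P_sig − N = −53.3 − (−94.03) = 40.73 dB → 40.7 dB

40.7 dB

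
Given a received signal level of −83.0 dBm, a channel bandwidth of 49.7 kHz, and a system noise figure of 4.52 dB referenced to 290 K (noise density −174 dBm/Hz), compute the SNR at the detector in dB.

Noise floor: N = −174 + 10 log₁₀(B) + NF
10 log₁₀(4.97×10⁴) = 46.96 dB
N = −174 + 46.96 + 4.52 = −122.52 dBm
SNR = P_sig − N = −83.0 − (−122.52) = 39.52 dB → 39.5 dB

39.5 dB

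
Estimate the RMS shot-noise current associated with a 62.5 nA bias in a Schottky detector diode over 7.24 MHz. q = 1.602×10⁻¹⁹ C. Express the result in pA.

381 pA

I_n = √(2qI·B)
2qI·B = 2 × 1.602×10⁻¹⁹ × 6.25×10⁻⁸ × 7.24×10⁶ = 1.45×10⁻¹⁹ A²
I_n = √(1.45×10⁻¹⁹) = 3.81×10⁻¹⁰ A = 381 pA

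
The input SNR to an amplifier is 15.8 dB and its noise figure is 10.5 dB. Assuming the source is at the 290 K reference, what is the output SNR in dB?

By definition F = SNR_in/SNR_out, so in dB: SNR_out = SNR_in − NF
SNR_out = 15.8 − 10.5 = 5.3 dB

5.3 dB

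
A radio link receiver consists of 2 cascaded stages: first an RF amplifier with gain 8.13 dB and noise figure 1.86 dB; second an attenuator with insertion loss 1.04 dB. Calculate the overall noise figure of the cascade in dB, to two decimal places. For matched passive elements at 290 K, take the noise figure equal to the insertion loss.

1.98 dB

Convert to linear (a loss of L dB is a gain of −L dB): F_i = 10^(NF_i/10), G_i = 10^(G_i,dB/10)
  Stage 1: F_1 = 10^(1.86/10) = 1.535, G_1 = 10^(8.13/10) = 6.501
  Stage 2: F_2 = 10^(1.04/10) = 1.271, G_2 = 10^(−1.04/10) = 0.7870
Friis cascade:
  F = 1.535 + (1.271 − 1)/6.501 = 1.576
NF = 10 log₁₀(1.576) = 1.98 dB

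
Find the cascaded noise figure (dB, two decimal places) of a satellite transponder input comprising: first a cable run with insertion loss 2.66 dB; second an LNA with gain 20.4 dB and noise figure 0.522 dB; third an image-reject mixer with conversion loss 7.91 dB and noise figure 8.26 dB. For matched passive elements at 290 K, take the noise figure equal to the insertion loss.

3.38 dB

Convert to linear (a loss of L dB is a gain of −L dB): F_i = 10^(NF_i/10), G_i = 10^(G_i,dB/10)
  Stage 1: F_1 = 10^(2.66/10) = 1.845, G_1 = 10^(−2.66/10) = 0.5420
  Stage 2: F_2 = 10^(0.522/10) = 1.128, G_2 = 10^(20.4/10) = 109.6
  Stage 3: F_3 = 10^(8.26/10) = 6.699, G_3 = 10^(−7.91/10) = 0.1618
Friis cascade:
  F = 1.845 + (1.128 − 1)/0.5420 + (6.699 − 1)/59.43 = 2.177
NF = 10 log₁₀(2.177) = 3.38 dB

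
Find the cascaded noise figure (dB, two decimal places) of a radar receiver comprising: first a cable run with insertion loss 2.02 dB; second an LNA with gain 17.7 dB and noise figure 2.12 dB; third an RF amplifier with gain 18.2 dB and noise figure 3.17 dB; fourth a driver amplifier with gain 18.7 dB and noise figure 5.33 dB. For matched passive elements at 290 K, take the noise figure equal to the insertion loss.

Convert to linear (a loss of L dB is a gain of −L dB): F_i = 10^(NF_i/10), G_i = 10^(G_i,dB/10)
  Stage 1: F_1 = 10^(2.02/10) = 1.592, G_1 = 10^(−2.02/10) = 0.6281
  Stage 2: F_2 = 10^(2.12/10) = 1.629, G_2 = 10^(17.7/10) = 58.88
  Stage 3: F_3 = 10^(3.17/10) = 2.075, G_3 = 10^(18.2/10) = 66.07
  Stage 4: F_4 = 10^(5.33/10) = 3.412, G_4 = 10^(18.7/10) = 74.13
Friis cascade:
  F = 1.592 + (1.629 − 1)/0.6281 + (2.075 − 1)/36.98 + (3.412 − 1)/2443 = 2.624
NF = 10 log₁₀(2.624) = 4.19 dB

4.19 dB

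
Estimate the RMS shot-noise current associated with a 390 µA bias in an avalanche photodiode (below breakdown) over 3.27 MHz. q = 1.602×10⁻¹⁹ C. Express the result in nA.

I_n = √(2qI·B)
2qI·B = 2 × 1.602×10⁻¹⁹ × 3.90×10⁻⁴ × 3.27×10⁶ = 4.09×10⁻¹⁶ A²
I_n = √(4.09×10⁻¹⁶) = 2.02×10⁻⁸ A = 20.2 nA

20.2 nA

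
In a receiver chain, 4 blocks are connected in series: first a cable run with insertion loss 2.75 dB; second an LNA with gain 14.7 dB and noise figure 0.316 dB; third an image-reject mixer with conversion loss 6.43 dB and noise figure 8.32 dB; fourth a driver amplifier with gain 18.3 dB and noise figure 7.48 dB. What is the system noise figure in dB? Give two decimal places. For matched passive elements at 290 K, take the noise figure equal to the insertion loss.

5.66 dB

Convert to linear (a loss of L dB is a gain of −L dB): F_i = 10^(NF_i/10), G_i = 10^(G_i,dB/10)
  Stage 1: F_1 = 10^(2.75/10) = 1.884, G_1 = 10^(−2.75/10) = 0.5309
  Stage 2: F_2 = 10^(0.316/10) = 1.075, G_2 = 10^(14.7/10) = 29.51
  Stage 3: F_3 = 10^(8.32/10) = 6.792, G_3 = 10^(−6.43/10) = 0.2275
  Stage 4: F_4 = 10^(7.48/10) = 5.598, G_4 = 10^(18.3/10) = 67.61
Friis cascade:
  F = 1.884 + (1.075 − 1)/0.5309 + (6.792 − 1)/15.67 + (5.598 − 1)/3.565 = 3.685
NF = 10 log₁₀(3.685) = 5.66 dB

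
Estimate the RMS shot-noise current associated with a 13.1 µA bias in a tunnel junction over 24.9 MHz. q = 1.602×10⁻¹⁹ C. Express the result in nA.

10.2 nA

I_n = √(2qI·B)
2qI·B = 2 × 1.602×10⁻¹⁹ × 1.31×10⁻⁵ × 2.49×10⁷ = 1.05×10⁻¹⁶ A²
I_n = √(1.05×10⁻¹⁶) = 1.02×10⁻⁸ A = 10.2 nA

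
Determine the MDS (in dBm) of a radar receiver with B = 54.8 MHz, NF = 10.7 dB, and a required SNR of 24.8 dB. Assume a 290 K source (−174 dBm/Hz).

Sensitivity = −174 + 10 log₁₀(B) + NF + SNR_min
= −174 + 77.39 + 10.7 + 24.8
= −61.11 dBm → −61.1 dBm

−61.1 dBm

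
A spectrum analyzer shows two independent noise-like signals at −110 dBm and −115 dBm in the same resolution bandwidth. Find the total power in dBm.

Convert to linear, add, convert back:
P₁ = 1.00×10⁻¹⁴ W, P₂ = 3.16×10⁻¹⁵ W
P_tot = 1.32×10⁻¹⁴ W → 10 log₁₀(P_tot / 10⁻³) = −108.8 dBm

−108.8 dBm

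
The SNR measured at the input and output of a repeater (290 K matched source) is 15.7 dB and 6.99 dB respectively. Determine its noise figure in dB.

NF (dB) = SNR_in(dB) − SNR_out(dB) when the source is at T₀
NF = 15.7 − 6.99 = 8.71 dB

8.71 dB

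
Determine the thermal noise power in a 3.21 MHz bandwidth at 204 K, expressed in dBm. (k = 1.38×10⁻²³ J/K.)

−110.4 dBm

P_n = kTB = 1.38×10⁻²³ × 204 × 3.21×10⁶ = 9.04×10⁻¹⁵ W
In dBm: 10 log₁₀(9.04×10⁻¹⁵ / 10⁻³) = −110.4 dBm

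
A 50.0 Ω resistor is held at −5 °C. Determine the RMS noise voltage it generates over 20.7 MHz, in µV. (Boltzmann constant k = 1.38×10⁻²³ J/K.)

3.91 µV

T = −5 °C + 273.15 = 268.15 K
V_n = √(4kTRB)
4kTRB = 4 × 1.38×10⁻²³ × 268.15 × 5.00×10¹ × 2.07×10⁷ = 1.53×10⁻¹¹ V²
V_n = √(1.53×10⁻¹¹) = 3.91×10⁻⁶ V = 3.91 µV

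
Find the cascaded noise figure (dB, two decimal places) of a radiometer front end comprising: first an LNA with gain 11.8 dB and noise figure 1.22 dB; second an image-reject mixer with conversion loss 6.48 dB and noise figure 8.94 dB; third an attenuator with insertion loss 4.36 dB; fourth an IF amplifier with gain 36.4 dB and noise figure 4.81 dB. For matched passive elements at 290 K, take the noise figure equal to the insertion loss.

Convert to linear (a loss of L dB is a gain of −L dB): F_i = 10^(NF_i/10), G_i = 10^(G_i,dB/10)
  Stage 1: F_1 = 10^(1.22/10) = 1.324, G_1 = 10^(11.8/10) = 15.14
  Stage 2: F_2 = 10^(8.94/10) = 7.834, G_2 = 10^(−6.48/10) = 0.2249
  Stage 3: F_3 = 10^(4.36/10) = 2.729, G_3 = 10^(−4.36/10) = 0.3664
  Stage 4: F_4 = 10^(4.81/10) = 3.027, G_4 = 10^(36.4/10) = 4365
Friis cascade:
  F = 1.324 + (7.834 − 1)/15.14 + (2.729 − 1)/3.404 + (3.027 − 1)/1.247 = 3.909
NF = 10 log₁₀(3.909) = 5.92 dB

5.92 dB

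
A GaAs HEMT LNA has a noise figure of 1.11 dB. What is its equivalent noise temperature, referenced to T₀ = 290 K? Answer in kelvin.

84.5 K

F = 10^(1.11/10) = 1.29122
T_e = (F − 1)·T₀ = (1.29122 − 1) × 290 = 84.5 K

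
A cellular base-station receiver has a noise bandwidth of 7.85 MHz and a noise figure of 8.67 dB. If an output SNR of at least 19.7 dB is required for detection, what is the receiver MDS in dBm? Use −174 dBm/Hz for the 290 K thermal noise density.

−76.7 dBm

Sensitivity = −174 + 10 log₁₀(B) + NF + SNR_min
= −174 + 68.95 + 8.67 + 19.7
= −76.68 dBm → −76.7 dBm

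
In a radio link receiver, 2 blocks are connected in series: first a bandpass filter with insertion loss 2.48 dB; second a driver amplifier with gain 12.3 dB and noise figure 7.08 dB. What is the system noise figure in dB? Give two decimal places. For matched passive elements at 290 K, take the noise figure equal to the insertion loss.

Convert to linear (a loss of L dB is a gain of −L dB): F_i = 10^(NF_i/10), G_i = 10^(G_i,dB/10)
  Stage 1: F_1 = 10^(2.48/10) = 1.770, G_1 = 10^(−2.48/10) = 0.5649
  Stage 2: F_2 = 10^(7.08/10) = 5.105, G_2 = 10^(12.3/10) = 16.98
Friis cascade:
  F = 1.770 + (5.105 − 1)/0.5649 = 9.036
NF = 10 log₁₀(9.036) = 9.56 dB

9.56 dB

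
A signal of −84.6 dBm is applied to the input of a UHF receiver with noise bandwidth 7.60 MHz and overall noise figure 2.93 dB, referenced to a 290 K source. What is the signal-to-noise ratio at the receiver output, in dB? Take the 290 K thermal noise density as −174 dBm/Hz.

Noise floor: N = −174 + 10 log₁₀(B) + NF
10 log₁₀(7.60×10⁶) = 68.81 dB
N = −174 + 68.81 + 2.93 = −102.26 dBm
SNR = P_sig − N = −84.6 − (−102.26) = 17.66 dB → 17.7 dB

17.7 dB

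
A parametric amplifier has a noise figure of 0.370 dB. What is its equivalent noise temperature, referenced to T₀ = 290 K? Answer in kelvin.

F = 10^(0.370/10) = 1.08893
T_e = (F − 1)·T₀ = (1.08893 − 1) × 290 = 25.8 K

25.8 K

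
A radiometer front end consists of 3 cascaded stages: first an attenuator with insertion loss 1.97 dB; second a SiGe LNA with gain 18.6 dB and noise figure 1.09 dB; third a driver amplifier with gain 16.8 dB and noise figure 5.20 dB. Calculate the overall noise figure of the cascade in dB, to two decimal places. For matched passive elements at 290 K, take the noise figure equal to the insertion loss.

Convert to linear (a loss of L dB is a gain of −L dB): F_i = 10^(NF_i/10), G_i = 10^(G_i,dB/10)
  Stage 1: F_1 = 10^(1.97/10) = 1.574, G_1 = 10^(−1.97/10) = 0.6353
  Stage 2: F_2 = 10^(1.09/10) = 1.285, G_2 = 10^(18.6/10) = 72.44
  Stage 3: F_3 = 10^(5.20/10) = 3.311, G_3 = 10^(16.8/10) = 47.86
Friis cascade:
  F = 1.574 + (1.285 − 1)/0.6353 + (3.311 − 1)/46.03 = 2.073
NF = 10 log₁₀(2.073) = 3.17 dB

3.17 dB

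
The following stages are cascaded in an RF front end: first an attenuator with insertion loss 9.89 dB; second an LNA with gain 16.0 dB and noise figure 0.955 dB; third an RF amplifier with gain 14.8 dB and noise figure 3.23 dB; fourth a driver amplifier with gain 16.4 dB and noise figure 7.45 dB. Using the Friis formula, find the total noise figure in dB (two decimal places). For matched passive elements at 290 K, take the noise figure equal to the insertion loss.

Convert to linear (a loss of L dB is a gain of −L dB): F_i = 10^(NF_i/10), G_i = 10^(G_i,dB/10)
  Stage 1: F_1 = 10^(9.89/10) = 9.750, G_1 = 10^(−9.89/10) = 0.1026
  Stage 2: F_2 = 10^(0.955/10) = 1.246, G_2 = 10^(16.0/10) = 39.81
  Stage 3: F_3 = 10^(3.23/10) = 2.104, G_3 = 10^(14.8/10) = 30.20
  Stage 4: F_4 = 10^(7.45/10) = 5.559, G_4 = 10^(16.4/10) = 43.65
Friis cascade:
  F = 9.750 + (1.246 − 1)/0.1026 + (2.104 − 1)/4.083 + (5.559 − 1)/123.3 = 12.46
NF = 10 log₁₀(12.46) = 10.95 dB

10.95 dB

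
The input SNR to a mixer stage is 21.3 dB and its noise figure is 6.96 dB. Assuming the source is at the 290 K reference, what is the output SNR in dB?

By definition F = SNR_in/SNR_out, so in dB: SNR_out = SNR_in − NF
SNR_out = 21.3 − 6.96 = 14.34 dB

14.34 dB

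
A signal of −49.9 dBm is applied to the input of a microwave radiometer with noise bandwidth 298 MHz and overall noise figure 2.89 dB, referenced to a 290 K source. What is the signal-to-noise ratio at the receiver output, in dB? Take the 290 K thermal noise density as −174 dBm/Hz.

Noise floor: N = −174 + 10 log₁₀(B) + NF
10 log₁₀(2.98×10⁸) = 84.74 dB
N = −174 + 84.74 + 2.89 = −86.37 dBm
SNR = P_sig − N = −49.9 − (−86.37) = 36.47 dB → 36.5 dB

36.5 dB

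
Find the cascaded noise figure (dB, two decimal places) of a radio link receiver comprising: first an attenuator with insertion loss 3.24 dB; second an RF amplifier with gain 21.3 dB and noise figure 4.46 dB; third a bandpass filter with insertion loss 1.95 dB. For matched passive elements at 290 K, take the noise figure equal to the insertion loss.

Convert to linear (a loss of L dB is a gain of −L dB): F_i = 10^(NF_i/10), G_i = 10^(G_i,dB/10)
  Stage 1: F_1 = 10^(3.24/10) = 2.109, G_1 = 10^(−3.24/10) = 0.4742
  Stage 2: F_2 = 10^(4.46/10) = 2.793, G_2 = 10^(21.3/10) = 134.9
  Stage 3: F_3 = 10^(1.95/10) = 1.567, G_3 = 10^(−1.95/10) = 0.6383
Friis cascade:
  F = 2.109 + (2.793 − 1)/0.4742 + (1.567 − 1)/63.97 = 5.897
NF = 10 log₁₀(5.897) = 7.71 dB

7.71 dB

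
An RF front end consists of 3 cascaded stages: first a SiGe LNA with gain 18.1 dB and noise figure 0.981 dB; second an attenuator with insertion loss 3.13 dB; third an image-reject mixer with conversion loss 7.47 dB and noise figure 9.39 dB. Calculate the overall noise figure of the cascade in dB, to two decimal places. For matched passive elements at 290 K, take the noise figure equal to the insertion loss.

Convert to linear (a loss of L dB is a gain of −L dB): F_i = 10^(NF_i/10), G_i = 10^(G_i,dB/10)
  Stage 1: F_1 = 10^(0.981/10) = 1.253, G_1 = 10^(18.1/10) = 64.57
  Stage 2: F_2 = 10^(3.13/10) = 2.056, G_2 = 10^(−3.13/10) = 0.4864
  Stage 3: F_3 = 10^(9.39/10) = 8.690, G_3 = 10^(−7.47/10) = 0.1791
Friis cascade:
  F = 1.253 + (2.056 − 1)/64.57 + (8.690 − 1)/31.41 = 1.515
NF = 10 log₁₀(1.515) = 1.80 dB

1.80 dB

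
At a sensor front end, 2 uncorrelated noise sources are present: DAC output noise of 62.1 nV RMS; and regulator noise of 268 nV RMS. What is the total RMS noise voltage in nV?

Uncorrelated sources add in power (mean-square): V_tot = √(ΣV_i²)
V_tot = √[(6.21×10⁻⁸)² + (2.68×10⁻⁷)²] = 2.75×10⁻⁷ V = 275 nV

275 nV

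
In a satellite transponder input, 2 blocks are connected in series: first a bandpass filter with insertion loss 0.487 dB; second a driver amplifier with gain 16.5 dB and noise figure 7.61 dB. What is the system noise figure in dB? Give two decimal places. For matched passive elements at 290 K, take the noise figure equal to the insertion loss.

Convert to linear (a loss of L dB is a gain of −L dB): F_i = 10^(NF_i/10), G_i = 10^(G_i,dB/10)
  Stage 1: F_1 = 10^(0.487/10) = 1.119, G_1 = 10^(−0.487/10) = 0.8939
  Stage 2: F_2 = 10^(7.61/10) = 5.768, G_2 = 10^(16.5/10) = 44.67
Friis cascade:
  F = 1.119 + (5.768 − 1)/0.8939 = 6.452
NF = 10 log₁₀(6.452) = 8.10 dB

8.10 dB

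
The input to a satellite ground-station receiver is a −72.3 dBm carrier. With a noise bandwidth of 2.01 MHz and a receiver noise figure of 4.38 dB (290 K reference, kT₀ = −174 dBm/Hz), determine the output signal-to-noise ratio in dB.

34.3 dB

Noise floor: N = −174 + 10 log₁₀(B) + NF
10 log₁₀(2.01×10⁶) = 63.03 dB
N = −174 + 63.03 + 4.38 = −106.59 dBm
SNR = P_sig − N = −72.3 − (−106.59) = 34.29 dB → 34.3 dB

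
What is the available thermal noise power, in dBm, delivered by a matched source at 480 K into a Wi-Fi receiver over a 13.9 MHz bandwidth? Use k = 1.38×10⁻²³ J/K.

P_n = kTB = 1.38×10⁻²³ × 480 × 1.39×10⁷ = 9.21×10⁻¹⁴ W
In dBm: 10 log₁₀(9.21×10⁻¹⁴ / 10⁻³) = −100.4 dBm

−100.4 dBm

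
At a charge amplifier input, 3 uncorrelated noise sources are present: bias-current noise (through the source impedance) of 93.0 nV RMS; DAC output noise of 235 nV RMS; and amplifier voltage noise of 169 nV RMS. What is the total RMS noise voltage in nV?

Uncorrelated sources add in power (mean-square): V_tot = √(ΣV_i²)
V_tot = √[(9.30×10⁻⁸)² + (2.35×10⁻⁷)² + (1.69×10⁻⁷)²] = 3.04×10⁻⁷ V = 304 nV

304 nV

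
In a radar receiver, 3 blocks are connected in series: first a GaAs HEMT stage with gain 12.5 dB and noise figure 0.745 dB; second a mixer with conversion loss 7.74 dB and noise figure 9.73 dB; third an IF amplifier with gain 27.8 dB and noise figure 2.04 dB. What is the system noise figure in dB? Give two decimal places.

Convert to linear (a loss of L dB is a gain of −L dB): F_i = 10^(NF_i/10), G_i = 10^(G_i,dB/10)
  Stage 1: F_1 = 10^(0.745/10) = 1.187, G_1 = 10^(12.5/10) = 17.78
  Stage 2: F_2 = 10^(9.73/10) = 9.397, G_2 = 10^(−7.74/10) = 0.1683
  Stage 3: F_3 = 10^(2.04/10) = 1.600, G_3 = 10^(27.8/10) = 602.6
Friis cascade:
  F = 1.187 + (9.397 − 1)/17.78 + (1.600 − 1)/2.992 = 1.860
NF = 10 log₁₀(1.860) = 2.69 dB

2.69 dB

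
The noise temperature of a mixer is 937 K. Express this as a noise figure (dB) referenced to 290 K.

F = 1 + T_e/T₀ = 1 + 937/290 = 4.23103
NF = 10 log₁₀(4.23103) = 6.26 dB

6.26 dB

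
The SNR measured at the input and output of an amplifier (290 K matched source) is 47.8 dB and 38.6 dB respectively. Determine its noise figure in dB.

9.2 dB

NF (dB) = SNR_in(dB) − SNR_out(dB) when the source is at T₀
NF = 47.8 − 38.6 = 9.2 dB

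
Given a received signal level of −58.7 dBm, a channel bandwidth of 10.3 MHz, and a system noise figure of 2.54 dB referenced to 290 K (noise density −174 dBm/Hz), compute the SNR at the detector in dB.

Noise floor: N = −174 + 10 log₁₀(B) + NF
10 log₁₀(1.03×10⁷) = 70.13 dB
N = −174 + 70.13 + 2.54 = −101.33 dBm
SNR = P_sig − N = −58.7 − (−101.33) = 42.63 dB → 42.6 dB

42.6 dB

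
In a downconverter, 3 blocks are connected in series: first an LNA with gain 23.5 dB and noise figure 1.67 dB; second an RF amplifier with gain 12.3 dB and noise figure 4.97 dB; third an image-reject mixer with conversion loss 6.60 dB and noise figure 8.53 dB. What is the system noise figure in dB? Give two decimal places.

Convert to linear (a loss of L dB is a gain of −L dB): F_i = 10^(NF_i/10), G_i = 10^(G_i,dB/10)
  Stage 1: F_1 = 10^(1.67/10) = 1.469, G_1 = 10^(23.5/10) = 223.9
  Stage 2: F_2 = 10^(4.97/10) = 3.141, G_2 = 10^(12.3/10) = 16.98
  Stage 3: F_3 = 10^(8.53/10) = 7.129, G_3 = 10^(−6.60/10) = 0.2188
Friis cascade:
  F = 1.469 + (3.141 − 1)/223.9 + (7.129 − 1)/3802 = 1.480
NF = 10 log₁₀(1.480) = 1.70 dB

1.70 dB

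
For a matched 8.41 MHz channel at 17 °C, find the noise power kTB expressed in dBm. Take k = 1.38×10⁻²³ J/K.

T = 17 °C + 273.15 = 290.15 K
P_n = kTB = 1.38×10⁻²³ × 290.15 × 8.41×10⁶ = 3.37×10⁻¹⁴ W
In dBm: 10 log₁₀(3.37×10⁻¹⁴ / 10⁻³) = −104.7 dBm

−104.7 dBm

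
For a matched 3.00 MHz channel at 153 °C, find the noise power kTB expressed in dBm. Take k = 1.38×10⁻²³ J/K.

T = 153 °C + 273.15 = 426.15 K
P_n = kTB = 1.38×10⁻²³ × 426.15 × 3.00×10⁶ = 1.76×10⁻¹⁴ W
In dBm: 10 log₁₀(1.76×10⁻¹⁴ / 10⁻³) = −107.5 dBm

−107.5 dBm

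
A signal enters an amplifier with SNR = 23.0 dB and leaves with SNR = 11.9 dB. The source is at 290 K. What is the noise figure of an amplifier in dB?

NF (dB) = SNR_in(dB) − SNR_out(dB) when the source is at T₀
NF = 23.0 − 11.9 = 11.1 dB

11.1 dB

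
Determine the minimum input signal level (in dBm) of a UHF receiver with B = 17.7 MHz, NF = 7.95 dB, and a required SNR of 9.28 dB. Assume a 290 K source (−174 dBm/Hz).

−84.3 dBm

Sensitivity = −174 + 10 log₁₀(B) + NF + SNR_min
= −174 + 72.48 + 7.95 + 9.28
= −84.29 dBm → −84.3 dBm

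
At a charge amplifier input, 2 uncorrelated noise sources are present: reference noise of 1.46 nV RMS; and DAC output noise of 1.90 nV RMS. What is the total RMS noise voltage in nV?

Uncorrelated sources add in power (mean-square): V_tot = √(ΣV_i²)
V_tot = √[(1.46×10⁻⁹)² + (1.90×10⁻⁹)²] = 2.40×10⁻⁹ V = 2.40 nV

2.40 nV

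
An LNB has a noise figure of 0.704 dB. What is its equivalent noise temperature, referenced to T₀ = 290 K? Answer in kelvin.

F = 10^(0.704/10) = 1.17598
T_e = (F − 1)·T₀ = (1.17598 − 1) × 290 = 51.0 K

51.0 K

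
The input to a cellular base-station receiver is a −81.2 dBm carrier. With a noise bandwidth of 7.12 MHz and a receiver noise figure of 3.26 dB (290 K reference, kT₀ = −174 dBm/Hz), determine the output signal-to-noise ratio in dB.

Noise floor: N = −174 + 10 log₁₀(B) + NF
10 log₁₀(7.12×10⁶) = 68.52 dB
N = −174 + 68.52 + 3.26 = −102.22 dBm
SNR = P_sig − N = −81.2 − (−102.22) = 21.02 dB → 21.0 dB

21.0 dB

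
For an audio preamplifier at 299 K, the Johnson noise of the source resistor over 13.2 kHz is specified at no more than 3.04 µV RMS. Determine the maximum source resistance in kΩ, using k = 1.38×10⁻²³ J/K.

Johnson–Nyquist: V_n = √(4kTRB) ⇒ R = V_n² / (4kTB)
4kTB = 4 × 1.38×10⁻²³ × 299 × 1.32×10⁴ = 2.18×10⁻¹⁶
R = (3.04×10⁻⁶)² / 2.18×10⁻¹⁶ = 4.24×10⁴ Ω = 42.4 kΩ

42.4 kΩ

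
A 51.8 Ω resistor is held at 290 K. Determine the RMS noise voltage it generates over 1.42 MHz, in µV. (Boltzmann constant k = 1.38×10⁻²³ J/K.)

V_n = √(4kTRB)
4kTRB = 4 × 1.38×10⁻²³ × 290 × 5.18×10¹ × 1.42×10⁶ = 1.18×10⁻¹² V²
V_n = √(1.18×10⁻¹²) = 1.09×10⁻⁶ V = 1.09 µV

1.09 µV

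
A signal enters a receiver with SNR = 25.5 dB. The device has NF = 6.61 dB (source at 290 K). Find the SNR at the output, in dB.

18.89 dB

By definition F = SNR_in/SNR_out, so in dB: SNR_out = SNR_in − NF
SNR_out = 25.5 − 6.61 = 18.89 dB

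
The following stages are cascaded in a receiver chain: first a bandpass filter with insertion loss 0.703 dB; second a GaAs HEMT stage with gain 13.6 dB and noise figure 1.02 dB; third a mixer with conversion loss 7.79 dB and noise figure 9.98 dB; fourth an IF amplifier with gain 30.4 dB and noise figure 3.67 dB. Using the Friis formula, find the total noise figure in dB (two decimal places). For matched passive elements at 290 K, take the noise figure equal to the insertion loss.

Convert to linear (a loss of L dB is a gain of −L dB): F_i = 10^(NF_i/10), G_i = 10^(G_i,dB/10)
  Stage 1: F_1 = 10^(0.703/10) = 1.176, G_1 = 10^(−0.703/10) = 0.8506
  Stage 2: F_2 = 10^(1.02/10) = 1.265, G_2 = 10^(13.6/10) = 22.91
  Stage 3: F_3 = 10^(9.98/10) = 9.954, G_3 = 10^(−7.79/10) = 0.1663
  Stage 4: F_4 = 10^(3.67/10) = 2.328, G_4 = 10^(30.4/10) = 1096
Friis cascade:
  F = 1.176 + (1.265 − 1)/0.8506 + (9.954 − 1)/19.48 + (2.328 − 1)/3.241 = 2.356
NF = 10 log₁₀(2.356) = 3.72 dB

3.72 dB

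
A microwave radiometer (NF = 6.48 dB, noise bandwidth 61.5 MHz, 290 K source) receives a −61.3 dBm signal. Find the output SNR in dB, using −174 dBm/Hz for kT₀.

28.3 dB

Noise floor: N = −174 + 10 log₁₀(B) + NF
10 log₁₀(6.15×10⁷) = 77.89 dB
N = −174 + 77.89 + 6.48 = −89.63 dBm
SNR = P_sig − N = −61.3 − (−89.63) = 28.33 dB → 28.3 dB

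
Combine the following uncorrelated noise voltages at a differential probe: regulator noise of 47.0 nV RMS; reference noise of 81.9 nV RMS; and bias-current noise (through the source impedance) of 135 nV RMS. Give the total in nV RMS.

165 nV

Uncorrelated sources add in power (mean-square): V_tot = √(ΣV_i²)
V_tot = √[(4.70×10⁻⁸)² + (8.19×10⁻⁸)² + (1.35×10⁻⁷)²] = 1.65×10⁻⁷ V = 165 nV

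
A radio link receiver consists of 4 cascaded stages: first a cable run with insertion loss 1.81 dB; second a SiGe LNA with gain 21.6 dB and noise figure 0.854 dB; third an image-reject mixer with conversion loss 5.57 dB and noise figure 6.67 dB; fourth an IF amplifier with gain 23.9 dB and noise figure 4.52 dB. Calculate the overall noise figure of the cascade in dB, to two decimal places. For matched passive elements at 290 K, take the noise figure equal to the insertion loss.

2.91 dB

Convert to linear (a loss of L dB is a gain of −L dB): F_i = 10^(NF_i/10), G_i = 10^(G_i,dB/10)
  Stage 1: F_1 = 10^(1.81/10) = 1.517, G_1 = 10^(−1.81/10) = 0.6592
  Stage 2: F_2 = 10^(0.854/10) = 1.217, G_2 = 10^(21.6/10) = 144.5
  Stage 3: F_3 = 10^(6.67/10) = 4.645, G_3 = 10^(−5.57/10) = 0.2773
  Stage 4: F_4 = 10^(4.52/10) = 2.831, G_4 = 10^(23.9/10) = 245.5
Friis cascade:
  F = 1.517 + (1.217 − 1)/0.6592 + (4.645 − 1)/95.28 + (2.831 − 1)/26.42 = 1.954
NF = 10 log₁₀(1.954) = 2.91 dB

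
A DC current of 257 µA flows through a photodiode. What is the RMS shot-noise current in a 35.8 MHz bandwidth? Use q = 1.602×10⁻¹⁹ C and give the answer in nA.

I_n = √(2qI·B)
2qI·B = 2 × 1.602×10⁻¹⁹ × 2.57×10⁻⁴ × 3.58×10⁷ = 2.95×10⁻¹⁵ A²
I_n = √(2.95×10⁻¹⁵) = 5.43×10⁻⁸ A = 54.3 nA

54.3 nA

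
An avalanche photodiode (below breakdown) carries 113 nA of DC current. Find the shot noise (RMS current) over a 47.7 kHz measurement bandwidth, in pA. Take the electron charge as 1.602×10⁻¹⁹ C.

41.6 pA

I_n = √(2qI·B)
2qI·B = 2 × 1.602×10⁻¹⁹ × 1.13×10⁻⁷ × 4.77×10⁴ = 1.73×10⁻²¹ A²
I_n = √(1.73×10⁻²¹) = 4.16×10⁻¹¹ A = 41.6 pA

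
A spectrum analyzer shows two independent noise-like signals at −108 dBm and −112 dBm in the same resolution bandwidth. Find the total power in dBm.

Convert to linear, add, convert back:
P₁ = 1.58×10⁻¹⁴ W, P₂ = 6.31×10⁻¹⁵ W
P_tot = 2.22×10⁻¹⁴ W → 10 log₁₀(P_tot / 10⁻³) = −106.5 dBm

−106.5 dBm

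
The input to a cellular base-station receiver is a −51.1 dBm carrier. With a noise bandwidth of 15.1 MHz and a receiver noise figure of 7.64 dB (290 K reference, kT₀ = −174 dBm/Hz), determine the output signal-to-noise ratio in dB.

43.5 dB

Noise floor: N = −174 + 10 log₁₀(B) + NF
10 log₁₀(1.51×10⁷) = 71.79 dB
N = −174 + 71.79 + 7.64 = −94.57 dBm
SNR = P_sig − N = −51.1 − (−94.57) = 43.47 dB → 43.5 dB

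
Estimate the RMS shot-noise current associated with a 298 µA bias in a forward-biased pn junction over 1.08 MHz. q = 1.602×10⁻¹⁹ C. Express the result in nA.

I_n = √(2qI·B)
2qI·B = 2 × 1.602×10⁻¹⁹ × 2.98×10⁻⁴ × 1.08×10⁶ = 1.03×10⁻¹⁶ A²
I_n = √(1.03×10⁻¹⁶) = 1.02×10⁻⁸ A = 10.2 nA

10.2 nA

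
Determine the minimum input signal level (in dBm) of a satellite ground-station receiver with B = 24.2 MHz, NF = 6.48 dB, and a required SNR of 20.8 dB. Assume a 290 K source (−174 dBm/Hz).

Sensitivity = −174 + 10 log₁₀(B) + NF + SNR_min
= −174 + 73.84 + 6.48 + 20.8
= −72.88 dBm → −72.9 dBm

−72.9 dBm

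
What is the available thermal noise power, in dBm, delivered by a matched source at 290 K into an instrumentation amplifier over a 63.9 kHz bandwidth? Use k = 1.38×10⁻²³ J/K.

−125.9 dBm

P_n = kTB = 1.38×10⁻²³ × 290 × 6.39×10⁴ = 2.56×10⁻¹⁶ W
In dBm: 10 log₁₀(2.56×10⁻¹⁶ / 10⁻³) = −125.9 dBm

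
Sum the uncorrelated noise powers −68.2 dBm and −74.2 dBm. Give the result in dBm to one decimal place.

Convert to linear, add, convert back:
P₁ = 1.51×10⁻¹⁰ W, P₂ = 3.80×10⁻¹¹ W
P_tot = 1.89×10⁻¹⁰ W → 10 log₁₀(P_tot / 10⁻³) = −67.2 dBm

−67.2 dBm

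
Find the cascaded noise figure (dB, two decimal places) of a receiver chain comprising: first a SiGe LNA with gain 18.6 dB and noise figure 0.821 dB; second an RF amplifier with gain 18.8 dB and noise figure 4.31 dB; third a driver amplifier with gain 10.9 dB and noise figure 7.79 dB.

0.91 dB

Convert to linear (a loss of L dB is a gain of −L dB): F_i = 10^(NF_i/10), G_i = 10^(G_i,dB/10)
  Stage 1: F_1 = 10^(0.821/10) = 1.208, G_1 = 10^(18.6/10) = 72.44
  Stage 2: F_2 = 10^(4.31/10) = 2.698, G_2 = 10^(18.8/10) = 75.86
  Stage 3: F_3 = 10^(7.79/10) = 6.012, G_3 = 10^(10.9/10) = 12.30
Friis cascade:
  F = 1.208 + (2.698 − 1)/72.44 + (6.012 − 1)/5495 = 1.232
NF = 10 log₁₀(1.232) = 0.91 dB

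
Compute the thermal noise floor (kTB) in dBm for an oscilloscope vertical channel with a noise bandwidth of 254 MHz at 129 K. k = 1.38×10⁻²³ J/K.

P_n = kTB = 1.38×10⁻²³ × 129 × 2.54×10⁸ = 4.52×10⁻¹³ W
In dBm: 10 log₁₀(4.52×10⁻¹³ / 10⁻³) = −93.4 dBm

−93.4 dBm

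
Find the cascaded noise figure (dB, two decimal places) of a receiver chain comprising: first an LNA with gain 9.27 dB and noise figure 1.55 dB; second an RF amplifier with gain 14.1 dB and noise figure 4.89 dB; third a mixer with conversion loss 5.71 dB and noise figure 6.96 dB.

2.29 dB

Convert to linear (a loss of L dB is a gain of −L dB): F_i = 10^(NF_i/10), G_i = 10^(G_i,dB/10)
  Stage 1: F_1 = 10^(1.55/10) = 1.429, G_1 = 10^(9.27/10) = 8.453
  Stage 2: F_2 = 10^(4.89/10) = 3.083, G_2 = 10^(14.1/10) = 25.70
  Stage 3: F_3 = 10^(6.96/10) = 4.966, G_3 = 10^(−5.71/10) = 0.2685
Friis cascade:
  F = 1.429 + (3.083 − 1)/8.453 + (4.966 − 1)/217.3 = 1.694
NF = 10 log₁₀(1.694) = 2.29 dB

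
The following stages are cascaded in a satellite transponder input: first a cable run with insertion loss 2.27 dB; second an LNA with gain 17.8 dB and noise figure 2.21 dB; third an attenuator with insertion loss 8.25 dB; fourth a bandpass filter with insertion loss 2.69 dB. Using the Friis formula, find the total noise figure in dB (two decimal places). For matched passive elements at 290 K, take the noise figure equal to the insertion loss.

4.95 dB

Convert to linear (a loss of L dB is a gain of −L dB): F_i = 10^(NF_i/10), G_i = 10^(G_i,dB/10)
  Stage 1: F_1 = 10^(2.27/10) = 1.687, G_1 = 10^(−2.27/10) = 0.5929
  Stage 2: F_2 = 10^(2.21/10) = 1.663, G_2 = 10^(17.8/10) = 60.26
  Stage 3: F_3 = 10^(8.25/10) = 6.683, G_3 = 10^(−8.25/10) = 0.1496
  Stage 4: F_4 = 10^(2.69/10) = 1.858, G_4 = 10^(−2.69/10) = 0.5383
Friis cascade:
  F = 1.687 + (1.663 − 1)/0.5929 + (6.683 − 1)/35.73 + (1.858 − 1)/5.346 = 3.125
NF = 10 log₁₀(3.125) = 4.95 dB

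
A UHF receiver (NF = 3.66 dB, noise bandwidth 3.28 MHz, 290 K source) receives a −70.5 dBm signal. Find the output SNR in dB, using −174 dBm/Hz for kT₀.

34.7 dB

Noise floor: N = −174 + 10 log₁₀(B) + NF
10 log₁₀(3.28×10⁶) = 65.16 dB
N = −174 + 65.16 + 3.66 = −105.18 dBm
SNR = P_sig − N = −70.5 − (−105.18) = 34.68 dB → 34.7 dB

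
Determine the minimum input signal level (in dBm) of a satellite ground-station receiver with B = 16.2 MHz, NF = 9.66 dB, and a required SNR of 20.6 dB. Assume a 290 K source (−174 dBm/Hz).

Sensitivity = −174 + 10 log₁₀(B) + NF + SNR_min
= −174 + 72.1 + 9.66 + 20.6
= −71.64 dBm → −71.6 dBm

−71.6 dBm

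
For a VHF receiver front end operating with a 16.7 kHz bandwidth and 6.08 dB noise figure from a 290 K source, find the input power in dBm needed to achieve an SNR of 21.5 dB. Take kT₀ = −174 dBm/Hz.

−104.2 dBm

Sensitivity = −174 + 10 log₁₀(B) + NF + SNR_min
= −174 + 42.23 + 6.08 + 21.5
= −104.19 dBm → −104.2 dBm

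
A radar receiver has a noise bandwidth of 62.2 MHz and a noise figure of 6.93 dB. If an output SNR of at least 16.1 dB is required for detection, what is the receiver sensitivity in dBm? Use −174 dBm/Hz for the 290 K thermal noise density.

Sensitivity = −174 + 10 log₁₀(B) + NF + SNR_min
= −174 + 77.94 + 6.93 + 16.1
= −73.03 dBm → −73.0 dBm

−73.0 dBm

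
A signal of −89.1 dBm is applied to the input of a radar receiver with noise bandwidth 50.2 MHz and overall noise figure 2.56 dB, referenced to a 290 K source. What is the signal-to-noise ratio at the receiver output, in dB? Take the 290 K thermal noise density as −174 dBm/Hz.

Noise floor: N = −174 + 10 log₁₀(B) + NF
10 log₁₀(5.02×10⁷) = 77.01 dB
N = −174 + 77.01 + 2.56 = −94.43 dBm
SNR = P_sig − N = −89.1 − (−94.43) = 5.33 dB → 5.3 dB

5.3 dB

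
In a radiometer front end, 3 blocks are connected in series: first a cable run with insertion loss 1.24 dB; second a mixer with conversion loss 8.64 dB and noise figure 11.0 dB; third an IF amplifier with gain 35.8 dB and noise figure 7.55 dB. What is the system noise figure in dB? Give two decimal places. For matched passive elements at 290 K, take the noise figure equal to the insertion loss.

17.95 dB

Convert to linear (a loss of L dB is a gain of −L dB): F_i = 10^(NF_i/10), G_i = 10^(G_i,dB/10)
  Stage 1: F_1 = 10^(1.24/10) = 1.330, G_1 = 10^(−1.24/10) = 0.7516
  Stage 2: F_2 = 10^(11.0/10) = 12.59, G_2 = 10^(−8.64/10) = 0.1368
  Stage 3: F_3 = 10^(7.55/10) = 5.689, G_3 = 10^(35.8/10) = 3802
Friis cascade:
  F = 1.330 + (12.59 − 1)/0.7516 + (5.689 − 1)/0.1028 = 62.36
NF = 10 log₁₀(62.36) = 17.95 dB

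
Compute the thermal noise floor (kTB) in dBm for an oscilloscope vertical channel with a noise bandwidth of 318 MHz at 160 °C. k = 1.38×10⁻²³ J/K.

−87.2 dBm

T = 160 °C + 273.15 = 433.15 K
P_n = kTB = 1.38×10⁻²³ × 433.15 × 3.18×10⁸ = 1.90×10⁻¹² W
In dBm: 10 log₁₀(1.90×10⁻¹² / 10⁻³) = −87.2 dBm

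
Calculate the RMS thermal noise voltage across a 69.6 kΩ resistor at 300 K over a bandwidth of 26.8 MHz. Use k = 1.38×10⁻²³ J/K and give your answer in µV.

176 µV

V_n = √(4kTRB)
4kTRB = 4 × 1.38×10⁻²³ × 300 × 6.96×10⁴ × 2.68×10⁷ = 3.09×10⁻⁸ V²
V_n = √(3.09×10⁻⁸) = 1.76×10⁻⁴ V = 176 µV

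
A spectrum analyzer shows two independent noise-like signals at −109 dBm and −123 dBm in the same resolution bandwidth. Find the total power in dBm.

−108.8 dBm

Convert to linear, add, convert back:
P₁ = 1.26×10⁻¹⁴ W, P₂ = 5.01×10⁻¹⁶ W
P_tot = 1.31×10⁻¹⁴ W → 10 log₁₀(P_tot / 10⁻³) = −108.8 dBm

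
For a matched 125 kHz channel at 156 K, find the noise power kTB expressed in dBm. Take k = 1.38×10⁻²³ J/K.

−125.7 dBm

P_n = kTB = 1.38×10⁻²³ × 156 × 1.25×10⁵ = 2.69×10⁻¹⁶ W
In dBm: 10 log₁₀(2.69×10⁻¹⁶ / 10⁻³) = −125.7 dBm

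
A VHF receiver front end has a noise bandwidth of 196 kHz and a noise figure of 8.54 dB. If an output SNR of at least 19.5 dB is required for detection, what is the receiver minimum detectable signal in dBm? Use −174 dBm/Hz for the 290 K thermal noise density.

−93.0 dBm

Sensitivity = −174 + 10 log₁₀(B) + NF + SNR_min
= −174 + 52.92 + 8.54 + 19.5
= −93.04 dBm → −93.0 dBm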